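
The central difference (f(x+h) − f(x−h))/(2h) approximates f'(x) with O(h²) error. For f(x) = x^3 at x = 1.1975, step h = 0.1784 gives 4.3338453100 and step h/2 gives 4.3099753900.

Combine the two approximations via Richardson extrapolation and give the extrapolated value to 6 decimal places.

4.302019

r = 2, so 2^r = 4.
4 × 4.3099753900 = 17.2399015600; 17.2399015600 − 4.3338453100 = 12.9060562500
(4 × 4.3099753900 − 4.3338453100)/(4 − 1) = 4.3020187500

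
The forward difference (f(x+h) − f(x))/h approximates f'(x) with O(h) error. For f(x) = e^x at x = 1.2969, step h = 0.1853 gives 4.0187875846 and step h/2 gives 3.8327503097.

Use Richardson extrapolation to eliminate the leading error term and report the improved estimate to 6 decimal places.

3.646713

Order 1 gives 2^r = 2 and 2^r − 1 = 1.
2*3.8327503097 = 7.6655006194; subtract 4.0187875846 → 3.6467130348
Divide by 2^1 − 1 = 1.
Result: 3.6467130348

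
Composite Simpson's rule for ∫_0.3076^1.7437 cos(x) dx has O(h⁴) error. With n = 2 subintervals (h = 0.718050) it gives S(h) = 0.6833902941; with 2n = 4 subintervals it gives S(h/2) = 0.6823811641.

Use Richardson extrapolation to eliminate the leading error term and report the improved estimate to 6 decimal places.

r = 4, so 2^r = 16.
Numerator 16×A(h/2) − A(h) = 16×0.6823811641 − 0.6833902941 = 10.2347083315
Divide by 2^4 − 1 = 15.
R = 10.2347083315/15 = 0.6823138888

0.682314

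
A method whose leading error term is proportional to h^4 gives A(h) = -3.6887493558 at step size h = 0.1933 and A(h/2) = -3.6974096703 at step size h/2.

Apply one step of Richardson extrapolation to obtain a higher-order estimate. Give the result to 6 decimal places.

-3.697987

Method order is 4; weight 2^4 = 16.
16·(-3.6974096703) − (-3.6887493558) = -55.4698053690
Divide by 2^4 − 1 = 15.
(16·(-3.6974096703) − (-3.6887493558))/(16 − 1) = -3.6979870246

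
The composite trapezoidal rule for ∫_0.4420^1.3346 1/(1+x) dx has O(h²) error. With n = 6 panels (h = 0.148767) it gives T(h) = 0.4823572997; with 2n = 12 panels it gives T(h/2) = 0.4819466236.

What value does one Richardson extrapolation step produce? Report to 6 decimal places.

With r = 2 the leading error scales as h^2, so the weight is 2^2 = 4.
4·0.4819466236 − 0.4823572997 = 1.4454291947
Extrapolated: 1.4454291947 / 3 = 0.4818097316

0.481810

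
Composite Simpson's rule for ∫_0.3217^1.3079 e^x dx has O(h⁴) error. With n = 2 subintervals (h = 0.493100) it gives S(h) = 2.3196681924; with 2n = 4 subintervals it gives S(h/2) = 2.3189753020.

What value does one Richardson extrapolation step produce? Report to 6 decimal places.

Order 4 gives 2^r = 16 and 2^r − 1 = 15.
16·2.3189753020 = 37.1036048320; subtract 2.3196681924 → 34.7839366396
Divide by 2^4 − 1 = 15.
R = 34.7839366396/15 = 2.3189291093
Shift from A(h/2): −0.0000461927.

2.318929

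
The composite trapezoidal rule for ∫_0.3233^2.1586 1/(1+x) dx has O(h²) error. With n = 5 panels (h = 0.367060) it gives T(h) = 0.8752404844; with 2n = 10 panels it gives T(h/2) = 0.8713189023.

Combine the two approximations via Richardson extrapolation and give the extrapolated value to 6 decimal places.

r = 2: numerator weight 4, denominator 3.
Numerator 4 × A(h/2) − A(h) = 4 × 0.8713189023 − 0.8752404844 = 2.6100351248
Denominator 4 − 1 = 3.
Extrapolated: 2.6100351248 / 3 = 0.8700117083
Shift from A(h/2): −0.0013071940.

0.870012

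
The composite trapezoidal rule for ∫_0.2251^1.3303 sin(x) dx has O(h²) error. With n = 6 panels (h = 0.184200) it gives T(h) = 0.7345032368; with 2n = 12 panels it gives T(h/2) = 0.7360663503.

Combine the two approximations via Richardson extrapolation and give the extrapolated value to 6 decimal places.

0.736587

r = 2: numerator weight 4, denominator 3.
4 × 0.7360663503 − 0.7345032368 = 2.2097621644
2.2097621644 ÷ 3 = 0.7365873881
Shift from A(h/2): +0.0005210378.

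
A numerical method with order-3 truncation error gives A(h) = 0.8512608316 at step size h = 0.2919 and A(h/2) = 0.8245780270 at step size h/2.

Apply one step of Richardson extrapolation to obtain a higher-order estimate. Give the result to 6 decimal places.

Method order is 3; weight 2^3 = 8.
Difference of the inputs: 0.8245780270 − 0.8512608316 = -0.0266828046
Correction (A(h/2) − A(h))/(8 − 1) = (-0.0266828046)/7 = -0.0038118292
R = 0.8245780270 − 0.0038118292 = 0.8207661978

0.820766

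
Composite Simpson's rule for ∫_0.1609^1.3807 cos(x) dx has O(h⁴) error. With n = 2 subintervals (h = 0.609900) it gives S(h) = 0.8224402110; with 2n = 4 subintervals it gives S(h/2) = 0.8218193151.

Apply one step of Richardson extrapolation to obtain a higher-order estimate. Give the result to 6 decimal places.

0.821778

r = 4: numerator weight 16, denominator 15.
16 × 0.8218193151 − 0.8224402110 = 12.3266688306
Extrapolated: 12.3266688306 / 15 = 0.8217779220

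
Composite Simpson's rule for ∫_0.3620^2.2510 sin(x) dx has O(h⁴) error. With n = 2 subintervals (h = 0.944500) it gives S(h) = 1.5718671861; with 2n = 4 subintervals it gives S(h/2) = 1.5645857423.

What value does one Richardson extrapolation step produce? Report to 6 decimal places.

1.564100

Error is O(h^4); halving h shrinks it by 2^4 = 16.
Difference of the inputs: 1.5645857423 − 1.5718671861 = -0.0072814438
Correction (A(h/2) − A(h))/(16 − 1) = (-0.0072814438)/15 = -0.0004854296
R = A(h/2) + (A(h/2) − A(h))/15 = 1.5645857423 − 0.0004854296 = 1.5641003127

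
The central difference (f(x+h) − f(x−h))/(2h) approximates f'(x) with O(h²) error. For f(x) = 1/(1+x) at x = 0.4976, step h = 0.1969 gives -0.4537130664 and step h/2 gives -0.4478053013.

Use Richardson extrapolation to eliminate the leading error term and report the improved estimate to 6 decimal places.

-0.445836

With r = 2 the leading error scales as h^2, so the weight is 2^2 = 4.
Difference of the inputs: -0.4478053013 − (-0.4537130664) = 0.0059077651
Divide by 2^2 − 1 = 3: 0.0059077651/3 = 0.0019692550
R = A(h/2) + (A(h/2) − A(h))/3 = -0.4478053013 + 0.0019692550 = -0.4458360463
Correction |R − A(h/2)| = 1.969e-03; gap |A(h/2) − A(h)| = 5.908e-03.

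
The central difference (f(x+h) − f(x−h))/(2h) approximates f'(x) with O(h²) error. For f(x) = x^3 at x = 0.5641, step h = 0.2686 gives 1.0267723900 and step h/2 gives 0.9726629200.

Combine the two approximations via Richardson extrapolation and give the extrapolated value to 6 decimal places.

0.954626

r = 2: numerator weight 4, denominator 3.
Weighted: 3.8906516800 − 1.0267723900 = 2.8638792900
2.8638792900 ÷ 3 = 0.9546264300
Shift from A(h/2): −0.0180364900.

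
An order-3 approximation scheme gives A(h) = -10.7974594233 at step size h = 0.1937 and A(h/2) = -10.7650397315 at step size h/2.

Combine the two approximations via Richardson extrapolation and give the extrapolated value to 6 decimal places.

-10.760408

Leading term ∝ h^3; use weight 8 = 2^3.
8*(-10.7650397315) = -86.1203178520; subtract (-10.7974594233) → -75.3228584287
Denominator 8 − 1 = 7.
(8*(-10.7650397315) − (-10.7974594233))/(8 − 1) = -10.7604083470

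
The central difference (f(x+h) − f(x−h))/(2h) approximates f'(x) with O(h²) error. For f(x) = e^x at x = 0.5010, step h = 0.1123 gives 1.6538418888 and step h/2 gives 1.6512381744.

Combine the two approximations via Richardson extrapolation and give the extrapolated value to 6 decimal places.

Leading term ∝ h^2; use weight 4 = 2^2.
2^2·A(h/2) = 6.6049526976; minus A(h) gives 4.9511108088.
R = 4.9511108088/3 = 1.6503702696

1.650370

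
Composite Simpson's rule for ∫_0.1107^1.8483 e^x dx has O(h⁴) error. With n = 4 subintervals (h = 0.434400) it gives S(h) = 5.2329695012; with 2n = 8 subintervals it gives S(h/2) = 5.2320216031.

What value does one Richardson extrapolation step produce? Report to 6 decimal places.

With r = 4 the leading error scales as h^4, so the weight is 2^4 = 16.
Difference of the inputs: 5.2320216031 − 5.2329695012 = -0.0009478981
Divide by 2^4 − 1 = 15: (-0.0009478981)/15 = -0.0000631932
R = 5.2320216031 − 0.0000631932 = 5.2319584099
Shift from A(h/2): −0.0000631932.

5.231958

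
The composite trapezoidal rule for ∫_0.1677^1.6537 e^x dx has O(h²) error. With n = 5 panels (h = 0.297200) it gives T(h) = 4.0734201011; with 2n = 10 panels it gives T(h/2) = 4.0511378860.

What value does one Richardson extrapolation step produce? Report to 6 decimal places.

Order 2 gives 2^r = 4 and 2^r − 1 = 3.
Weighted: 16.2045515440 − 4.0734201011 = 12.1311314429
Denominator 4 − 1 = 3.
So the Richardson estimate is 4.0437104810.

4.043710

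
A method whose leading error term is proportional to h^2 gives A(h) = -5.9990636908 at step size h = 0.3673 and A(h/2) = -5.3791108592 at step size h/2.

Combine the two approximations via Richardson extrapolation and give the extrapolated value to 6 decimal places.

-5.172460

Method order is 2; weight 2^2 = 4.
4·(-5.3791108592) = -21.5164434368; subtract (-5.9990636908) → -15.5173797460
Divide by 2^2 − 1 = 3.
So the Richardson estimate is -5.1724599153.
Gap between inputs: 6.200e-01; correction applied: +0.2066509439.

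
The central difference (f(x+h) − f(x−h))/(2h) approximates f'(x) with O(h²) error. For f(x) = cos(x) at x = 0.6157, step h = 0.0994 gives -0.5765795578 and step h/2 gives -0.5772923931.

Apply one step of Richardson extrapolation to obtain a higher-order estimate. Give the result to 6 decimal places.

-0.577530

r = 2: numerator weight 4, denominator 3.
2^2 × A(h/2) = -2.3091695724; minus A(h) gives -1.7325900146.
(4 × (-0.5772923931) − (-0.5765795578))/(4 − 1) = -0.5775300049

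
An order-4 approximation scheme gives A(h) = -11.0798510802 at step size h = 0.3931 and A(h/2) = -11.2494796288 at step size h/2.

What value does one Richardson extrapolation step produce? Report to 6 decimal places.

Error is O(h^4); halving h shrinks it by 2^4 = 16.
16·(-11.2494796288) = -179.9916740608; subtract (-11.0798510802) → -168.9118229806
(16·(-11.2494796288) − (-11.0798510802))/(16 − 1) = -11.2607881987

-11.260788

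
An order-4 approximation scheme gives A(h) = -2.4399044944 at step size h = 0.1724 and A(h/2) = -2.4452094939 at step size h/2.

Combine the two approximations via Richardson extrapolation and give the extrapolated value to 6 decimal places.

-2.445563

r = 4: numerator weight 16, denominator 15.
Weighted: (-39.1233519024) − (-2.4399044944) = -36.6834474080
(-36.6834474080) ÷ 15 = -2.4455631605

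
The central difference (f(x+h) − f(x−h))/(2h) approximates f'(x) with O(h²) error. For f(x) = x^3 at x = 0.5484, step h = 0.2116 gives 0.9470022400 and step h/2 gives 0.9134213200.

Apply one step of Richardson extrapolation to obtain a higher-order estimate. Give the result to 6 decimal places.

0.902228

Order 2 gives 2^r = 4 and 2^r − 1 = 3.
2^2 × A(h/2) = 3.6536852800; minus A(h) gives 2.7066830400.
(4 × 0.9134213200 − 0.9470022400)/(4 − 1) = 0.9022276800
Gap between inputs: 3.358e-02; correction applied: −0.0111936400.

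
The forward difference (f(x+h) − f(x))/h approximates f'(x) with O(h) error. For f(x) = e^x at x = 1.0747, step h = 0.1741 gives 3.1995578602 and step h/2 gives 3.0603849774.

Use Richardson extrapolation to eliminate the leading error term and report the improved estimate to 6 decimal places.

Leading term ∝ h^1; use weight 2 = 2^1.
Difference of the inputs: 3.0603849774 − 3.1995578602 = -0.1391728828
Divide by 2^1 − 1 = 1: (-0.1391728828)/1 = -0.1391728828
R = 3.0603849774 − 0.1391728828 = 2.9212120946

2.921212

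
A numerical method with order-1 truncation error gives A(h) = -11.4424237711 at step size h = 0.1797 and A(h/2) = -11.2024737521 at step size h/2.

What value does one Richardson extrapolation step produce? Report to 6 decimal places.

Leading term ∝ h^1; use weight 2 = 2^1.
Difference of the inputs: -11.2024737521 − (-11.4424237711) = 0.2399500190
Correction (A(h/2) − A(h))/(2 − 1) = 0.2399500190/1 = 0.2399500190
R = A(h/2) + (A(h/2) − A(h))/1 = -11.2024737521 + 0.2399500190 = -10.9625237331

-10.962524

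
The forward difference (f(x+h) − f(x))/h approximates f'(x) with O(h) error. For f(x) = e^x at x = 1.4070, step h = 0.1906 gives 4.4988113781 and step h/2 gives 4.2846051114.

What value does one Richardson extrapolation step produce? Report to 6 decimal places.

Leading term ∝ h^1; use weight 2 = 2^1.
2×4.2846051114 − 4.4988113781 = 4.0703988447
Extrapolated: 4.0703988447 / 1 = 4.0703988447
Gap between inputs: 2.142e-01; correction applied: −0.2142062667.

4.070399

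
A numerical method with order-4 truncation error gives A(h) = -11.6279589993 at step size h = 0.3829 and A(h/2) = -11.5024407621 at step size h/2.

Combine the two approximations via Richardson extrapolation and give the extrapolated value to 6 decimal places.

-11.494073

The method has order 4: 2^4 = 16.
Difference of the inputs: -11.5024407621 − (-11.6279589993) = 0.1255182372
Divide by 2^4 − 1 = 15: 0.1255182372/15 = 0.0083678825
R = -11.5024407621 + 0.0083678825 = -11.4940728796
Correction |R − A(h/2)| = 8.368e-03; gap |A(h/2) − A(h)| = 1.255e-01.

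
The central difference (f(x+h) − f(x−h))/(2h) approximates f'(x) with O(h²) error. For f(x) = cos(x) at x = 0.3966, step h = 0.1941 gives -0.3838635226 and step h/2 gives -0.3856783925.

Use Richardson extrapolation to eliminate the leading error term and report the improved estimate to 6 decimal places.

The method has order 2: 2^2 = 4.
4 × (-0.3856783925) = -1.5427135700; subtract (-0.3838635226) → -1.1588500474
(4 × (-0.3856783925) − (-0.3838635226))/(4 − 1) = -0.3862833491
Shift from A(h/2): −0.0006049566.

-0.386283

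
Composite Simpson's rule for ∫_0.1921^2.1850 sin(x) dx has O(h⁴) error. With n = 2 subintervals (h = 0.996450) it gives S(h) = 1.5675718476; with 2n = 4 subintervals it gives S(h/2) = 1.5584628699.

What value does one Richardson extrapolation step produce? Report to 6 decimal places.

1.557856

Method order is 4; weight 2^4 = 16.
16×1.5584628699 = 24.9354059184; subtract 1.5675718476 → 23.3678340708
R = 23.3678340708/15 = 1.5578556047
Correction |R − A(h/2)| = 6.073e-04; gap |A(h/2) − A(h)| = 9.109e-03.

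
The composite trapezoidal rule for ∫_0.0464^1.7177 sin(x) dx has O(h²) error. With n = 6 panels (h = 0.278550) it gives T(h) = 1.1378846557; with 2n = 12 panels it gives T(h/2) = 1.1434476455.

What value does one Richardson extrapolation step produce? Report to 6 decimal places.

1.145302

The method has order 2: 2^2 = 4.
4*1.1434476455 = 4.5737905820; subtract 1.1378846557 → 3.4359059263
Denominator 4 − 1 = 3.
3.4359059263 ÷ 3 = 1.1453019754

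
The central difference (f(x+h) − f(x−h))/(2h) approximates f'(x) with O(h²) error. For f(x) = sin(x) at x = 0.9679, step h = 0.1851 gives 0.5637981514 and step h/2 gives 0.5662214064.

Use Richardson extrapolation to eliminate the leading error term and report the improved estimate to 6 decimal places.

With r = 2 the leading error scales as h^2, so the weight is 2^2 = 4.
4×0.5662214064 − 0.5637981514 = 1.7010874742
1.7010874742 ÷ 3 = 0.5670291581
Gap between inputs: 2.423e-03; correction applied: +0.0008077517.

0.567029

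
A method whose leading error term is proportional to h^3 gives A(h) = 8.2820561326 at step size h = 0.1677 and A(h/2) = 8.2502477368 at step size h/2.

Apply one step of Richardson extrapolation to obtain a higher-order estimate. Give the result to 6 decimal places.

r = 3, so 2^r = 8.
8×8.2502477368 − 8.2820561326 = 57.7199257618
Denominator 8 − 1 = 7.
R = 57.7199257618/7 = 8.2457036803
Shift from A(h/2): −0.0045440565.

8.245704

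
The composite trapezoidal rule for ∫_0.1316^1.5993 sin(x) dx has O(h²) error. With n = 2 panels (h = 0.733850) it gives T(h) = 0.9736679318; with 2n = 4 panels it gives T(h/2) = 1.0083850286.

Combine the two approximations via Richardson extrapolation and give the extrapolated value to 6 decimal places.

Method order is 2; weight 2^2 = 4.
4·1.0083850286 = 4.0335401144; subtract 0.9736679318 → 3.0598721826
Divide by 2^2 − 1 = 3.
(4·1.0083850286 − 0.9736679318)/(4 − 1) = 1.0199573942
Gap between inputs: 3.472e-02; correction applied: +0.0115723656.

1.019957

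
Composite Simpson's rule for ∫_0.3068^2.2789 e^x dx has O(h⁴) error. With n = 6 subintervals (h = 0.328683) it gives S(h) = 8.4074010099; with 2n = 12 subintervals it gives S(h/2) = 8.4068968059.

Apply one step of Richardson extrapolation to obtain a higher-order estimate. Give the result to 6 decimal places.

8.406863

Leading term ∝ h^4; use weight 16 = 2^4.
16 × 8.4068968059 − 8.4074010099 = 126.1029478845
Extrapolated: 126.1029478845 / 15 = 8.4068631923
Gap between inputs: 5.042e-04; correction applied: −0.0000336136.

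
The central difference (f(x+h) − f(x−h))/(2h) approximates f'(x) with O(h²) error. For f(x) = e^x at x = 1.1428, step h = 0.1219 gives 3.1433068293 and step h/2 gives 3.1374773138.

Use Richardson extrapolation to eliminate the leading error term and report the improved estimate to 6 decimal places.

The method has order 2: 2^2 = 4.
Weighted: 12.5499092552 − 3.1433068293 = 9.4066024259
R = 9.4066024259/3 = 3.1355341420
Shift from A(h/2): −0.0019431718.

3.135534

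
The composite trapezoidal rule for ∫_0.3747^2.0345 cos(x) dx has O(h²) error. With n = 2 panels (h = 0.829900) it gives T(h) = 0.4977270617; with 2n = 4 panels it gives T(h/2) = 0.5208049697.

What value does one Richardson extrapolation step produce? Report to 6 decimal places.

Leading term ∝ h^2; use weight 4 = 2^2.
Top: 4(0.5208049697) − (0.4977270617) = 1.5854928171
Divide by 2^2 − 1 = 3.
Extrapolated: 1.5854928171 / 3 = 0.5284976057
Gap between inputs: 2.308e-02; correction applied: +0.0076926360.

0.528498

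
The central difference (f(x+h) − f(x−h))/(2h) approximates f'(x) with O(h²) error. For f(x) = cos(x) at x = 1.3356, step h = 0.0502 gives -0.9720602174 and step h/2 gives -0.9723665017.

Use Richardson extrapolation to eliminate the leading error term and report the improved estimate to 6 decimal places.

-0.972469

Error is O(h^2); halving h shrinks it by 2^2 = 4.
4*(-0.9723665017) − (-0.9720602174) = -2.9174057894
Extrapolated: (-2.9174057894) / 3 = -0.9724685965
Correction |R − A(h/2)| = 1.021e-04; gap |A(h/2) − A(h)| = 3.063e-04.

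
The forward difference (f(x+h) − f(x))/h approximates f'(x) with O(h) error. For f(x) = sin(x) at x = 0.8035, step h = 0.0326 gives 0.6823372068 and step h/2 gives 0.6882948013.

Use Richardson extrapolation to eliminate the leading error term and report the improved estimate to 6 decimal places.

Error is O(h^1); halving h shrinks it by 2^1 = 2.
2*0.6882948013 − 0.6823372068 = 0.6942523958
Extrapolated: 0.6942523958 / 1 = 0.6942523958
Correction |R − A(h/2)| = 5.958e-03; gap |A(h/2) − A(h)| = 5.958e-03.

0.694252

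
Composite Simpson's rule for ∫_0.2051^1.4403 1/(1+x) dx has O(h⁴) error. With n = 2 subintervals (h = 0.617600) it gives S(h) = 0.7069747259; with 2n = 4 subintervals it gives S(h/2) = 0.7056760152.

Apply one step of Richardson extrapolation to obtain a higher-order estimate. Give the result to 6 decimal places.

Leading term ∝ h^4; use weight 16 = 2^4.
Numerator 16×A(h/2) − A(h) = 16×0.7056760152 − 0.7069747259 = 10.5838415173
Denominator 16 − 1 = 15.
(16×0.7056760152 − 0.7069747259)/(16 − 1) = 0.7055894345
Gap between inputs: 1.299e-03; correction applied: −0.0000865807.

0.705589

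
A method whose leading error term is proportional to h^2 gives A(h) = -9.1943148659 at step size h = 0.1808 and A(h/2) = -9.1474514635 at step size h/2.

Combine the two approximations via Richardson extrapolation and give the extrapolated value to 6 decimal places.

r = 2, so 2^r = 4.
Top: 4(-9.1474514635) − (-9.1943148659) = -27.3954909881
(-27.3954909881) ÷ 3 = -9.1318303294
Shift from A(h/2): +0.0156211341.

-9.131830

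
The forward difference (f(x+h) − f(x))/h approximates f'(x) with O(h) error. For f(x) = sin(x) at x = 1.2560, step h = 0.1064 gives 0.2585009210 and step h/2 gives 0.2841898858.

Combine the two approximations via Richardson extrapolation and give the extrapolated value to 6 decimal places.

The method has order 1: 2^1 = 2.
2^1×A(h/2) = 0.5683797716; minus A(h) gives 0.3098788506.
R = 0.3098788506/1 = 0.3098788506

0.309879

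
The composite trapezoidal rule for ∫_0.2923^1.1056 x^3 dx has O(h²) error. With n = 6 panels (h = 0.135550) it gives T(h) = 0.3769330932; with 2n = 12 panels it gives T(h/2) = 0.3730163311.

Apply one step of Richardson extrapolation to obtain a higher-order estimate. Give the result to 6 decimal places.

0.371711

Error is O(h^2); halving h shrinks it by 2^2 = 4.
Numerator 4 × A(h/2) − A(h) = 4 × 0.3730163311 − 0.3769330932 = 1.1151322312
1.1151322312 ÷ 3 = 0.3717107437
Gap between inputs: 3.917e-03; correction applied: −0.0013055874.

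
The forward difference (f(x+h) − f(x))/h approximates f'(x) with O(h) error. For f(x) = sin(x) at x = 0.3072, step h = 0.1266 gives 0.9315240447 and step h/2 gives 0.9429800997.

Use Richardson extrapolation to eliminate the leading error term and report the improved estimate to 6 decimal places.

0.954436

With r = 1 the leading error scales as h^1, so the weight is 2^1 = 2.
Top: 2(0.9429800997) − (0.9315240447) = 0.9544361547
Denominator 2 − 1 = 1.
So the Richardson estimate is 0.9544361547.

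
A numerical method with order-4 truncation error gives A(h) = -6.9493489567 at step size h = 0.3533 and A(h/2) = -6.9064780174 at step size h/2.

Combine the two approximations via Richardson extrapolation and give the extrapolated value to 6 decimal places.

Order 4 gives 2^r = 16 and 2^r − 1 = 15.
16·(-6.9064780174) = -110.5036482784; (-110.5036482784) − (-6.9493489567) = -103.5542993217
Extrapolated: (-103.5542993217) / 15 = -6.9036199548

-6.903620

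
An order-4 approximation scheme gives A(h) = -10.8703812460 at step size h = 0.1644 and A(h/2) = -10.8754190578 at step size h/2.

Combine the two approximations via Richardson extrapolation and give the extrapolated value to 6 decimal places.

r = 4, so 2^r = 16.
16 × (-10.8754190578) = -174.0067049248; (-174.0067049248) − (-10.8703812460) = -163.1363236788
Denominator 16 − 1 = 15.
Extrapolated: (-163.1363236788) / 15 = -10.8757549119

-10.875755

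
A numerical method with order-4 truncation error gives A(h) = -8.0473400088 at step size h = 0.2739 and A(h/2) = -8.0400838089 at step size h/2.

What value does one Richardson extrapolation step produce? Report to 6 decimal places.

Order 4 gives 2^r = 16 and 2^r − 1 = 15.
A(h/2) − A(h) = -8.0400838089 − (-8.0473400088) = 0.0072561999
Correction (A(h/2) − A(h))/(16 − 1) = 0.0072561999/15 = 0.0004837467
R = A(h/2) + (A(h/2) − A(h))/15 = -8.0400838089 + 0.0004837467 = -8.0396000622
Gap between inputs: 7.256e-03; correction applied: +0.0004837467.

-8.039600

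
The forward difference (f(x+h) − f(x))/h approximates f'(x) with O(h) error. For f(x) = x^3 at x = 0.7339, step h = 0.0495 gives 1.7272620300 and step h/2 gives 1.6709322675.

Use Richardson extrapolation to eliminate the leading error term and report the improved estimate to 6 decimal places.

r = 1, so 2^r = 2.
A(h/2) − A(h) = 1.6709322675 − 1.7272620300 = -0.0563297625
Correction (A(h/2) − A(h))/(2 − 1) = (-0.0563297625)/1 = -0.0563297625
R = A(h/2) + (A(h/2) − A(h))/1 = 1.6709322675 − 0.0563297625 = 1.6146025050
Correction |R − A(h/2)| = 5.633e-02; gap |A(h/2) − A(h)| = 5.633e-02.

1.614603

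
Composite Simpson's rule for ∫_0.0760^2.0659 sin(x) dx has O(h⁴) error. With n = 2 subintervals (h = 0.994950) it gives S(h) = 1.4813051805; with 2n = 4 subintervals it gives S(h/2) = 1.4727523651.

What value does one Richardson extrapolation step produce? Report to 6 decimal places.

The method has order 4: 2^4 = 16.
16*1.4727523651 − 1.4813051805 = 22.0827326611
Denominator 16 − 1 = 15.
Result: 1.4721821774

1.472182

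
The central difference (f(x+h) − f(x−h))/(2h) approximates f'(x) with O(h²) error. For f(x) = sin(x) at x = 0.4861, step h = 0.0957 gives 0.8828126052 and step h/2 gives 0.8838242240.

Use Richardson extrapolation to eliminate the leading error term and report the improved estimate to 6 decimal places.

0.884161

r = 2, so 2^r = 4.
4 × 0.8838242240 = 3.5352968960; 3.5352968960 − 0.8828126052 = 2.6524842908
R = 2.6524842908/3 = 0.8841614303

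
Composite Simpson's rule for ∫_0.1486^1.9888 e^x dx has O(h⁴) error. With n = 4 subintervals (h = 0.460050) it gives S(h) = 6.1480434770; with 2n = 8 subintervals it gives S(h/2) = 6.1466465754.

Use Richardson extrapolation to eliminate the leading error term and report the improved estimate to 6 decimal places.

6.146553

Order 4 gives 2^r = 16 and 2^r − 1 = 15.
16·6.1466465754 = 98.3463452064; subtract 6.1480434770 → 92.1983017294
R = 92.1983017294/15 = 6.1465534486
Shift from A(h/2): −0.0000931268.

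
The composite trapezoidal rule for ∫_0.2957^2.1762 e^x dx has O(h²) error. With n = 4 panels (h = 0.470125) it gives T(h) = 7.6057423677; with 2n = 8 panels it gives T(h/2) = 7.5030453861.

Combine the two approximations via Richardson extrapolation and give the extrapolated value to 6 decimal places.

Method order is 2; weight 2^2 = 4.
Weighted: 30.0121815444 − 7.6057423677 = 22.4064391767
Extrapolated: 22.4064391767 / 3 = 7.4688130589
Shift from A(h/2): −0.0342323272.

7.468813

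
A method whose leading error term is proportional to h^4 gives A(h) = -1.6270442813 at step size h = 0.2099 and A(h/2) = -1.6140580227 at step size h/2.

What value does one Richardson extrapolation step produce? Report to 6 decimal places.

-1.613192

r = 4, so 2^r = 16.
Numerator 16×A(h/2) − A(h) = 16×(-1.6140580227) − (-1.6270442813) = -24.1978840819
Divide by 2^4 − 1 = 15.
Extrapolated: (-24.1978840819) / 15 = -1.6131922721
Gap between inputs: 1.299e-02; correction applied: +0.0008657506.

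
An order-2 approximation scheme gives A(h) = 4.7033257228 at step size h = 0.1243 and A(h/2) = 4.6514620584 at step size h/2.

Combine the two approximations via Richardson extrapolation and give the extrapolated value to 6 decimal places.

Method order is 2; weight 2^2 = 4.
2^2×A(h/2) = 18.6058482336; minus A(h) gives 13.9025225108.
Denominator 4 − 1 = 3.
(4×4.6514620584 − 4.7033257228)/(4 − 1) = 4.6341741703
Shift from A(h/2): −0.0172878881.

4.634174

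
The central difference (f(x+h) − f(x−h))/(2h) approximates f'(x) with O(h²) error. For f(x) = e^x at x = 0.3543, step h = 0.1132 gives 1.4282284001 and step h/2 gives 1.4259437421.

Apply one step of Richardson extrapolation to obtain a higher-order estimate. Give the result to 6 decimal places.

Leading term ∝ h^2; use weight 4 = 2^2.
Difference of the inputs: 1.4259437421 − 1.4282284001 = -0.0022846580
Correction (A(h/2) − A(h))/(4 − 1) = (-0.0022846580)/3 = -0.0007615527
R = A(h/2) + (A(h/2) − A(h))/3 = 1.4259437421 − 0.0007615527 = 1.4251821894

1.425182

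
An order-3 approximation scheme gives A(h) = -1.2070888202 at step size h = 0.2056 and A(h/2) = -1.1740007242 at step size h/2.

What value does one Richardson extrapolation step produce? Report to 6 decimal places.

Order 3 gives 2^r = 8 and 2^r − 1 = 7.
Weighted: (-9.3920057936) − (-1.2070888202) = -8.1849169734
R = (-8.1849169734)/7 = -1.1692738533
Shift from A(h/2): +0.0047268709.

-1.169274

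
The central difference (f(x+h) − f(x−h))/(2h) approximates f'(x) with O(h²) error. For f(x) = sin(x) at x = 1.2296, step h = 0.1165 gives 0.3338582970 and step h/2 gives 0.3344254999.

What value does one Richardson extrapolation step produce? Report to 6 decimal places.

0.334615

The method has order 2: 2^2 = 4.
Numerator 4·A(h/2) − A(h) = 4·0.3344254999 − 0.3338582970 = 1.0038437026
Divide by 2^2 − 1 = 3.
So the Richardson estimate is 0.3346145675.
Shift from A(h/2): +0.0001890676.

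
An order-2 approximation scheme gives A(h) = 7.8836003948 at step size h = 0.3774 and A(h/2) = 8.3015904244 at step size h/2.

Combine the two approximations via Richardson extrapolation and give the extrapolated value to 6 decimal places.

The method has order 2: 2^2 = 4.
2^2×A(h/2) = 33.2063616976; minus A(h) gives 25.3227613028.
Denominator 4 − 1 = 3.
So the Richardson estimate is 8.4409204343.
Correction |R − A(h/2)| = 1.393e-01; gap |A(h/2) − A(h)| = 4.180e-01.

8.440920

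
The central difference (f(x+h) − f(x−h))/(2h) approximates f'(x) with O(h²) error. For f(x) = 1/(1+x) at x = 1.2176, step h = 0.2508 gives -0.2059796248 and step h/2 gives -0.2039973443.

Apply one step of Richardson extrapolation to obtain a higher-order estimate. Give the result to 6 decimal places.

-0.203337

The method has order 2: 2^2 = 4.
2^2 × A(h/2) = -0.8159893772; minus A(h) gives -0.6100097524.
Denominator 4 − 1 = 3.
Result: -0.2033365841
Shift from A(h/2): +0.0006607602.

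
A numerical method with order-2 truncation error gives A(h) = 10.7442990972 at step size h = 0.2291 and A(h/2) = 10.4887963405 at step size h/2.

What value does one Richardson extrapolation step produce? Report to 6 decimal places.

The method has order 2: 2^2 = 4.
4·10.4887963405 = 41.9551853620; subtract 10.7442990972 → 31.2108862648
(4·10.4887963405 − 10.7442990972)/(4 − 1) = 10.4036287549

10.403629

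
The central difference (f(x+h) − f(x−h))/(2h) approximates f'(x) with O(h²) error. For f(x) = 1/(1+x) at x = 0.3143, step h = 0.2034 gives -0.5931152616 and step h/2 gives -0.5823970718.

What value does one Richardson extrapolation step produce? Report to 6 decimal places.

Error is O(h^2); halving h shrinks it by 2^2 = 4.
Weighted: (-2.3295882872) − (-0.5931152616) = -1.7364730256
Denominator 4 − 1 = 3.
(4*(-0.5823970718) − (-0.5931152616))/(4 − 1) = -0.5788243419

-0.578824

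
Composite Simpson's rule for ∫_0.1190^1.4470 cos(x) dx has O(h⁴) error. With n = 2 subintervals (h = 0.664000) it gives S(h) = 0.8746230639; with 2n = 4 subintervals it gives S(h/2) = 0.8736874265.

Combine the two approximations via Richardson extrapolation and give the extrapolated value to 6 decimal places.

The method has order 4: 2^4 = 16.
Difference of the inputs: 0.8736874265 − 0.8746230639 = -0.0009356374
Divide by 2^4 − 1 = 15: (-0.0009356374)/15 = -0.0000623758
R = A(h/2) + (A(h/2) − A(h))/15 = 0.8736874265 − 0.0000623758 = 0.8736250507

0.873625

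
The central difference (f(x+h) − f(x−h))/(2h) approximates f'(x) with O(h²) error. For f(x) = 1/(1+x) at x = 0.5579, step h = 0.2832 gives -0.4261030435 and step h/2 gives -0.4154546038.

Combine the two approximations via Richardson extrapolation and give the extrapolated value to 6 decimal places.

-0.411905

Method order is 2; weight 2^2 = 4.
4 × (-0.4154546038) − (-0.4261030435) = -1.2357153717
Denominator 4 − 1 = 3.
(-1.2357153717) ÷ 3 = -0.4119051239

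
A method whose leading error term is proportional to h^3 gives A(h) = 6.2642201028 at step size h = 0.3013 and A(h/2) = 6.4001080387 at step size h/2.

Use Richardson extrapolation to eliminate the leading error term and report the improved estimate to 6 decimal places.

6.419521

Method order is 3; weight 2^3 = 8.
8·6.4001080387 − 6.2642201028 = 44.9366442068
Divide by 2^3 − 1 = 7.
(8·6.4001080387 − 6.2642201028)/(8 − 1) = 6.4195206010
Gap between inputs: 1.359e-01; correction applied: +0.0194125623.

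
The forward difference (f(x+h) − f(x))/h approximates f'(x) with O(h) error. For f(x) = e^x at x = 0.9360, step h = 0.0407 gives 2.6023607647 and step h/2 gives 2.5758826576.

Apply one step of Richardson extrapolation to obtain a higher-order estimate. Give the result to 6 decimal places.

r = 1: numerator weight 2, denominator 1.
2·2.5758826576 = 5.1517653152; 5.1517653152 − 2.6023607647 = 2.5494045505
R = 2.5494045505/1 = 2.5494045505
Shift from A(h/2): −0.0264781071.

2.549405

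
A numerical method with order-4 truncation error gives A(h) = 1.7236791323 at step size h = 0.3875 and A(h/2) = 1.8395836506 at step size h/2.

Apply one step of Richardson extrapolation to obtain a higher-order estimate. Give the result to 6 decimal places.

Method order is 4; weight 2^4 = 16.
Difference of the inputs: 1.8395836506 − 1.7236791323 = 0.1159045183
Divide by 2^4 − 1 = 15: 0.1159045183/15 = 0.0077269679
R = A(h/2) + (A(h/2) − A(h))/15 = 1.8395836506 + 0.0077269679 = 1.8473106185

1.847311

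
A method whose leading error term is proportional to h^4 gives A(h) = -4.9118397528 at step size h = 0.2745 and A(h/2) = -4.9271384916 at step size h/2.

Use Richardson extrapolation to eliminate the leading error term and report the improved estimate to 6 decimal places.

-4.928158

r = 4, so 2^r = 16.
16×(-4.9271384916) = -78.8342158656; (-78.8342158656) − (-4.9118397528) = -73.9223761128
Divide by 2^4 − 1 = 15.
Extrapolated: (-73.9223761128) / 15 = -4.9281584075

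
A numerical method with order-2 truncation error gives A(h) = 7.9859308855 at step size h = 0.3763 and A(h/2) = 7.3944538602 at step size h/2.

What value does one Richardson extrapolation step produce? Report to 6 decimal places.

r = 2: numerator weight 4, denominator 3.
A(h/2) − A(h) = 7.3944538602 − 7.9859308855 = -0.5914770253
Correction (A(h/2) − A(h))/(4 − 1) = (-0.5914770253)/3 = -0.1971590084
R = A(h/2) + (A(h/2) − A(h))/3 = 7.3944538602 − 0.1971590084 = 7.1972948518

7.197295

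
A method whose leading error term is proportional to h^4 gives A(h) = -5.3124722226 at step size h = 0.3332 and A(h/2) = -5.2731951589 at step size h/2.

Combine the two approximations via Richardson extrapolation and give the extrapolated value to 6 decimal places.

-5.270577

Order 4 gives 2^r = 16 and 2^r − 1 = 15.
16×(-5.2731951589) = -84.3711225424; (-84.3711225424) − (-5.3124722226) = -79.0586503198
(16×(-5.2731951589) − (-5.3124722226))/(16 − 1) = -5.2705766880
Shift from A(h/2): +0.0026184709.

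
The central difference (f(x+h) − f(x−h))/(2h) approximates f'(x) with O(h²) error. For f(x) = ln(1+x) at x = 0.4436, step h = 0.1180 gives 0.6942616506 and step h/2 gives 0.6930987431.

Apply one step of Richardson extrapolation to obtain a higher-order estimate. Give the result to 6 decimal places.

Error is O(h^2); halving h shrinks it by 2^2 = 4.
2^2×A(h/2) = 2.7723949724; minus A(h) gives 2.0781333218.
Denominator 4 − 1 = 3.
So the Richardson estimate is 0.6927111073.
Correction |R − A(h/2)| = 3.876e-04; gap |A(h/2) − A(h)| = 1.163e-03.

0.692711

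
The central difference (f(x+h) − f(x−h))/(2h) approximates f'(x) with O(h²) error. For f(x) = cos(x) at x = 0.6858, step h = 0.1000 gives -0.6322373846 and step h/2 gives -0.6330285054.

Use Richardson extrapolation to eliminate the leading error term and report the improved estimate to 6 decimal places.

-0.633292

With r = 2 the leading error scales as h^2, so the weight is 2^2 = 4.
Top: 4(-0.6330285054) − (-0.6322373846) = -1.8998766370
R = (-1.8998766370)/3 = -0.6332922123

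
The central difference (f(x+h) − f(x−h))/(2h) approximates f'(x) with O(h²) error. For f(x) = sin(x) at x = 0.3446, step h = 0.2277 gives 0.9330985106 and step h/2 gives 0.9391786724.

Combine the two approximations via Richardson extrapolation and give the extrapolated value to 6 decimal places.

0.941205

r = 2, so 2^r = 4.
Numerator 4·A(h/2) − A(h) = 4·0.9391786724 − 0.9330985106 = 2.8236161790
Denominator 4 − 1 = 3.
2.8236161790 ÷ 3 = 0.9412053930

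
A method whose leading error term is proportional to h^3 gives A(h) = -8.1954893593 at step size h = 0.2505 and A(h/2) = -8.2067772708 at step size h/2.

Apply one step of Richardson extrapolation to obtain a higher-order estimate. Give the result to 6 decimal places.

r = 3: numerator weight 8, denominator 7.
Weighted: (-65.6542181664) − (-8.1954893593) = -57.4587288071
R = (-57.4587288071)/7 = -8.2083898296

-8.208390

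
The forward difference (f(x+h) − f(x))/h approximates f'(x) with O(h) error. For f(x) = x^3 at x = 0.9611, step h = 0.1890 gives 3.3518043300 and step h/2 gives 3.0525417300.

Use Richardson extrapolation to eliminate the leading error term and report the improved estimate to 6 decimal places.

Error is O(h^1); halving h shrinks it by 2^1 = 2.
A(h/2) − A(h) = 3.0525417300 − 3.3518043300 = -0.2992626000
Correction (A(h/2) − A(h))/(2 − 1) = (-0.2992626000)/1 = -0.2992626000
R = A(h/2) + (A(h/2) − A(h))/1 = 3.0525417300 − 0.2992626000 = 2.7532791300

2.753279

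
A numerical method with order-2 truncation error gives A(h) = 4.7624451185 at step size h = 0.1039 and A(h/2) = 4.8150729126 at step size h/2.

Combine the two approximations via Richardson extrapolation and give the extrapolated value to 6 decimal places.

4.832616

r = 2: numerator weight 4, denominator 3.
Top: 4(4.8150729126) − (4.7624451185) = 14.4978465319
R = 14.4978465319/3 = 4.8326155106
Correction |R − A(h/2)| = 1.754e-02; gap |A(h/2) − A(h)| = 5.263e-02.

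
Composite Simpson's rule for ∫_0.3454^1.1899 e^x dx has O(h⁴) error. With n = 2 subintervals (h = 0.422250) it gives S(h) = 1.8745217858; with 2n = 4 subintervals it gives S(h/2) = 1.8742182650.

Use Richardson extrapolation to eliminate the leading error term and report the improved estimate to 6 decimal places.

1.874198

Method order is 4; weight 2^4 = 16.
Numerator 16·A(h/2) − A(h) = 16·1.8742182650 − 1.8745217858 = 28.1129704542
28.1129704542 ÷ 15 = 1.8741980303
Gap between inputs: 3.035e-04; correction applied: −0.0000202347.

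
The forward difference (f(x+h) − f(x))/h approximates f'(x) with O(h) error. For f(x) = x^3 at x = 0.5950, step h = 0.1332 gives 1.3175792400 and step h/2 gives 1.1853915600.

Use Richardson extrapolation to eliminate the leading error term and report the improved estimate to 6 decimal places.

1.053204

r = 1: numerator weight 2, denominator 1.
Top: 2(1.1853915600) − (1.3175792400) = 1.0532038800
1.0532038800 ÷ 1 = 1.0532038800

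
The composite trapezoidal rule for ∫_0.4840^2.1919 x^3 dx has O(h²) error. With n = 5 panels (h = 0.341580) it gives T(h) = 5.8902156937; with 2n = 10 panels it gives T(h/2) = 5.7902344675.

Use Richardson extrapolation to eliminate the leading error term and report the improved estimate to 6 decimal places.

5.756907

Order 2 gives 2^r = 4 and 2^r − 1 = 3.
Weighted: 23.1609378700 − 5.8902156937 = 17.2707221763
17.2707221763 ÷ 3 = 5.7569073921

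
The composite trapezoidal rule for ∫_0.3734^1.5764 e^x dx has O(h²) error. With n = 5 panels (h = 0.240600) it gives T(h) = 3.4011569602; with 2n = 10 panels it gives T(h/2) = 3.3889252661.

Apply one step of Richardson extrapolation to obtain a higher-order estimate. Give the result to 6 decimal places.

3.384848

r = 2: numerator weight 4, denominator 3.
4×3.3889252661 = 13.5557010644; subtract 3.4011569602 → 10.1545441042
Denominator 4 − 1 = 3.
Result: 3.3848480347
Shift from A(h/2): −0.0040772314.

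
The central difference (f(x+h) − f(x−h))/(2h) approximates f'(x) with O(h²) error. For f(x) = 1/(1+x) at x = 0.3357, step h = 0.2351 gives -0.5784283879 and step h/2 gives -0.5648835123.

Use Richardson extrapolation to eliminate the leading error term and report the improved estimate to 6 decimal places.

r = 2: numerator weight 4, denominator 3.
A(h/2) − A(h) = -0.5648835123 − (-0.5784283879) = 0.0135448756
Divide by 2^2 − 1 = 3: 0.0135448756/3 = 0.0045149585
R = -0.5648835123 + 0.0045149585 = -0.5603685538

-0.560369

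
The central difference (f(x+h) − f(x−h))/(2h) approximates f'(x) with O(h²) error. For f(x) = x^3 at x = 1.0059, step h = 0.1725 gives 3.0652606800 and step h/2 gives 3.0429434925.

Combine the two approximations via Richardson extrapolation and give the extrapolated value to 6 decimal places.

3.035504

r = 2: numerator weight 4, denominator 3.
Numerator 4×A(h/2) − A(h) = 4×3.0429434925 − 3.0652606800 = 9.1065132900
Extrapolated: 9.1065132900 / 3 = 3.0355044300
Gap between inputs: 2.232e-02; correction applied: −0.0074390625.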